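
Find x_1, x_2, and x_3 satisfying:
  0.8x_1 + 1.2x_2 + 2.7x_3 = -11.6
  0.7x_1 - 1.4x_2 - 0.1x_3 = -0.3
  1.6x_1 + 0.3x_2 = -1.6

x_1 = -1, x_2 = 0, x_3 = -4

Row-reduce the augmented matrix:
R1 ← R1 / (4/5).
R2 ← R2 − 7/10·R1.
R3 ← R3 − 8/5·R1.
R2 ← R2 / (-49/20).
R1 ← R1 − 3/2·R2.
R3 ← R3 + 21/10·R2.
R3 ← R3 / (-921/280).
R1 ← R1 − 183/98·R3.
R2 ← R2 − 197/196·R3.
Reading off the reduced rows gives x_1 = -1, x_2 = 0, x_3 = -4.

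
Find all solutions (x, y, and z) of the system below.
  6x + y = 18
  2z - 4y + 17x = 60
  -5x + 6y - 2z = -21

no solution

Row-reduce:
R1 ← R1 / (6).
R2 ← R2 − 17·R1.
R3 ← R3 + 5·R1.
R2 ← R2 / (-41/6).
R1 ← R1 − 1/6·R2.
R3 ← R3 − 41/6·R2.
Row 3 reduces to 0 = 3, a contradiction. The system is inconsistent.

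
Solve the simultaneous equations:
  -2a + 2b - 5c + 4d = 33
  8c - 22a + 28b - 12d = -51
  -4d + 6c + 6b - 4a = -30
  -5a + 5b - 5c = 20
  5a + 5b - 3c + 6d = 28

Row-reduce:
R1 ← R1 / (-2).
R2 ← R2 + 22·R1.
R3 ← R3 + 4·R1.
R4 ← R4 + 5·R1.
R5 ← R5 − 5·R1.
R2 ← R2 / (6).
R1 ← R1 + 1·R2.
R3 ← R3 − 2·R2.
R5 ← R5 − 10·R2.
R3 ← R3 / (-5).
R1 ← R1 − 13·R3.
R2 ← R2 − 21/2·R3.
R4 ← R4 − 15/2·R3.
R5 ← R5 + 241/2·R3.
Swap R4 and R5.
R4 ← R4 / (-154/3).
R1 ← R1 − 6·R4.
R2 ← R2 − 14/3·R4.
R3 ← R3 + 4/3·R4.
Row 5 reduces to 0 = 1/2, a contradiction. The system is inconsistent.

no solution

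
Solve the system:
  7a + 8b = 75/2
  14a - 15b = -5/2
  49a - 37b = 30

a = 5/2, b = 5/2

Row-reduce the augmented matrix:
R1 ← R1 / (7).
R2 ← R2 − 14·R1.
R3 ← R3 − 49·R1.
R2 ← R2 / (-31).
R1 ← R1 − 8/7·R2.
R3 ← R3 + 93·R2.
R3 reduces to 0 = 0, so the extra equation is consistent.
Reading off the reduced rows gives a = 5/2, b = 5/2.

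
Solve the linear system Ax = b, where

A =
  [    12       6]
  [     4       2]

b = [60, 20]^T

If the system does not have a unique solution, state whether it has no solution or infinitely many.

Row-reduce:
R1 ← R1 / (12).
R2 ← R2 − 4·R1.
Rank is 1 with 2 unknowns, leaving x_2 free.

infinitely many solutions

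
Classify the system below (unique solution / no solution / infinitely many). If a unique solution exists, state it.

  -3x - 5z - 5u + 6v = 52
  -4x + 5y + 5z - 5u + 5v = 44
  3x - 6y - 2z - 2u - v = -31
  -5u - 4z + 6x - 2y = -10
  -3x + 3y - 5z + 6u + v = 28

Row-reduce the augmented matrix:
R1 ← R1 / (-3).
R2 ← R2 + 4·R1.
R3 ← R3 − 3·R1.
R4 ← R4 − 6·R1.
R5 ← R5 + 3·R1.
R2 ← R2 / (5).
R3 ← R3 + 6·R2.
R4 ← R4 + 2·R2.
R5 ← R5 − 3·R2.
R3 ← R3 / (7).
R1 ← R1 − 5/3·R3.
R2 ← R2 − 7/3·R3.
R4 ← R4 + 28/3·R3.
R5 ← R5 + 7·R3.
R4 ← R4 / (-21).
R1 ← R1 − 20/7·R4.
R2 ← R2 − 2·R4.
R3 ← R3 + 5/7·R4.
R5 ← R5 − 5·R4.
R5 ← R5 / (383/315).
R1 ← R1 + 269/441·R5.
R2 ← R2 − 44/315·R5.
R3 ← R3 + 509/2205·R5.
R4 ← R4 + 38/63·R5.
Reading off the reduced rows gives x = -6, y = 5, z = -4, u = -4, v = -1.

x = -6, y = 5, z = -4, u = -4, v = -1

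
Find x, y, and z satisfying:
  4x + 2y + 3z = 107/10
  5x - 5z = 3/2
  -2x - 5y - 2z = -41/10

x = 9/5, y = -1/2, z = 3/2

Row-reduce the augmented matrix:
R1 ← R1 / (4).
R2 ← R2 − 5·R1.
R3 ← R3 + 2·R1.
R2 ← R2 / (-5/2).
R1 ← R1 − 1/2·R2.
R3 ← R3 + 4·R2.
R3 ← R3 / (27/2).
R1 ← R1 + 1·R3.
R2 ← R2 − 7/2·R3.
Reading off the reduced rows gives x = 9/5, y = -1/2, z = 3/2.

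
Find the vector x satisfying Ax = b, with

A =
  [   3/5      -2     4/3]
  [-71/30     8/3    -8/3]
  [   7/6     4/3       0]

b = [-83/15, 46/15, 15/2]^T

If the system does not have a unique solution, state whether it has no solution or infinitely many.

no solution

Row-reduce:
R1 ← R1 / (3/5).
R2 ← R2 + 71/30·R1.
R3 ← R3 − 7/6·R1.
R2 ← R2 / (-47/9).
R1 ← R1 + 10/3·R2.
R3 ← R3 − 47/9·R2.
Row 3 reduces to 0 = -1/2, a contradiction. The system is inconsistent.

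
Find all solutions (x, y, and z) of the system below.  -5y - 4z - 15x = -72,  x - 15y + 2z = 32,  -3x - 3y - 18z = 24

x = 6, y = -2, z = -2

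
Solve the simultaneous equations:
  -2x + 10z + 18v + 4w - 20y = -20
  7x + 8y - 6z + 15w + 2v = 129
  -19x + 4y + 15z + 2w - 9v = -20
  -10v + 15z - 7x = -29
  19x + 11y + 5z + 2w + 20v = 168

x = 2, y = 5, z = 1, w = 5, v = 3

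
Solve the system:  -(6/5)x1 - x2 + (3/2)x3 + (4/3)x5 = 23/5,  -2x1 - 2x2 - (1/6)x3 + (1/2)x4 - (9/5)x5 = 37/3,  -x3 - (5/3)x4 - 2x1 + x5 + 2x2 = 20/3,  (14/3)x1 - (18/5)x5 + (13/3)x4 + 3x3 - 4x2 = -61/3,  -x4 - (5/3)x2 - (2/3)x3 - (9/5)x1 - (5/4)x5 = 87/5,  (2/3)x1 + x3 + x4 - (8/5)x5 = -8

no solution

Row-reduce:
R1 ← R1 / (-6/5).
R2 ← R2 + 2·R1.
R3 ← R3 + 2·R1.
R4 ← R4 − 14/3·R1.
R5 ← R5 + 9/5·R1.
R6 ← R6 − 2/3·R1.
R2 ← R2 / (-1/3).
R1 ← R1 − 5/6·R2.
R3 ← R3 − 11/3·R2.
R4 ← R4 + 71/9·R2.
R5 ← R5 + 1/6·R2.
R6 ← R6 + 5/9·R2.
R3 ← R3 / (-197/6).
R1 ← R1 + 95/12·R3.
R2 ← R2 − 8·R3.
R4 ← R4 − 1295/18·R3.
R5 ← R5 + 19/12·R3.
R6 ← R6 − 113/18·R3.
R4 ← R4 / (1595/1773).
R1 ← R1 − 385/1182·R4.
R2 ← R2 + 223/394·R4.
R3 ← R3 + 23/197·R4.
R5 ← R5 + 848/591·R4.
R6 ← R6 − 1595/1773·R4.
R5 ← R5 / (-206149/57420).
R1 ← R1 − 24/29·R5.
R2 ← R2 + 7693/9570·R5.
R3 ← R3 − 1619/1595·R5.
R4 ← R4 + 5051/1595·R5.
Row 6 reduces to 0 = -1, a contradiction. The system is inconsistent.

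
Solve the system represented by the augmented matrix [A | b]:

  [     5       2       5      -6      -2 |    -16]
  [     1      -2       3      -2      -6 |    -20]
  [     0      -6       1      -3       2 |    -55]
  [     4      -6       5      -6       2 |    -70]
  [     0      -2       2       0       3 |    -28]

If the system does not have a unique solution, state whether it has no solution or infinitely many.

x_1 = 6, x_2 = 5, x_3 = -6, x_4 = 5, x_5 = -2

Row-reduce the augmented matrix:
R1 ← R1 / (5).
R2 ← R2 − 1·R1.
R4 ← R4 − 4·R1.
R2 ← R2 / (-12/5).
R1 ← R1 − 2/5·R2.
R3 ← R3 + 6·R2.
R4 ← R4 + 38/5·R2.
R5 ← R5 + 2·R2.
R3 ← R3 / (-4).
R1 ← R1 − 4/3·R3.
R2 ← R2 + 5/6·R3.
R4 ← R4 + 16/3·R3.
R5 ← R5 − 1/3·R3.
R4 ← R4 / (8/3).
R1 ← R1 + 5/3·R4.
R2 ← R2 − 13/24·R4.
R3 ← R3 − 1/4·R4.
R5 ← R5 − 7/12·R4.
R5 ← R5 / (9).
R1 ← R1 − 4·R5.
R2 ← R2 + 1·R5.
R3 ← R3 + 4·R5.
Reading off the reduced rows gives x_1 = 6, x_2 = 5, x_3 = -6, x_4 = 5, x_5 = -2.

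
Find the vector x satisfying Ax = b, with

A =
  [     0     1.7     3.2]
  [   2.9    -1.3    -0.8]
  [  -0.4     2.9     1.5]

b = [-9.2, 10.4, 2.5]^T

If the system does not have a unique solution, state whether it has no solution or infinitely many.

x_1 = 4, x_2 = 4, x_3 = -5

Row-reduce the augmented matrix:
Swap R1 and R2.
R1 ← R1 / (29/10).
R3 ← R3 + 2/5·R1.
R2 ← R2 / (17/10).
R1 ← R1 + 13/29·R2.
R3 ← R3 − 789/290·R2.
R3 ← R3 / (-18397/4930).
R1 ← R1 − 280/493·R3.
R2 ← R2 − 32/17·R3.
Reading off the reduced rows gives x_1 = 4, x_2 = 4, x_3 = -5.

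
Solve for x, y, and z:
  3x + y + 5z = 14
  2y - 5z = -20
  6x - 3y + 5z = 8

x = -2, y = 0, z = 4

Row-reduce the augmented matrix:
R1 ← R1 / (3).
R3 ← R3 − 6·R1.
R2 ← R2 / (2).
R1 ← R1 − 1/3·R2.
R3 ← R3 + 5·R2.
R3 ← R3 / (-35/2).
R1 ← R1 − 5/2·R3.
R2 ← R2 + 5/2·R3.
Reading off the reduced rows gives x = -2, y = 0, z = 4.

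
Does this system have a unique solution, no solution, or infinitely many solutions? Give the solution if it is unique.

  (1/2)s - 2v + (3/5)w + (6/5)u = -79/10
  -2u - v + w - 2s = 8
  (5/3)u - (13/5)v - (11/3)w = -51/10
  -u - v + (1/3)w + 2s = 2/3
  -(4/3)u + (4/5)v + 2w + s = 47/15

Row-reduce:
R1 ← R1 / (6/5).
R2 ← R2 + 2·R1.
R3 ← R3 − 5/3·R1.
R4 ← R4 + 1·R1.
R5 ← R5 + 4/3·R1.
R2 ← R2 / (-13/3).
R1 ← R1 + 5/3·R2.
R3 ← R3 − 8/45·R2.
R4 ← R4 + 8/3·R2.
R5 ← R5 + 64/45·R2.
R3 ← R3 / (-1723/390).
R1 ← R1 + 7/26·R3.
R2 ← R2 + 6/13·R3.
R4 ← R4 + 31/78·R3.
R5 ← R5 − 392/195·R3.
R4 ← R4 / (5516/1723).
R1 ← R1 − 1569/1723·R4.
R2 ← R2 − 1195/3446·R4.
R3 ← R3 − 579/3446·R4.
R5 ← R5 − 2758/1723·R4.
Row 5 reduces to 0 = 1/4, a contradiction. The system is inconsistent.

no solution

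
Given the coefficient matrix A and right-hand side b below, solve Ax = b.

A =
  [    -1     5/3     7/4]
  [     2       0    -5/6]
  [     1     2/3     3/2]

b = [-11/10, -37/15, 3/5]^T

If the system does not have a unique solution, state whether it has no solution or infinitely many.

x_1 = -2/5, x_2 = -3, x_3 = 2

Row-reduce the augmented matrix:
R1 ← R1 / (-1).
R2 ← R2 − 2·R1.
R3 ← R3 − 1·R1.
R2 ← R2 / (10/3).
R1 ← R1 + 5/3·R2.
R3 ← R3 − 7/3·R2.
R3 ← R3 / (83/60).
R1 ← R1 + 5/12·R3.
R2 ← R2 − 4/5·R3.
Reading off the reduced rows gives x_1 = -2/5, x_2 = -3, x_3 = 2.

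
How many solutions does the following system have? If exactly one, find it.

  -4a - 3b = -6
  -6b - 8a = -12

infinitely many solutions

Row-reduce:
R1 ← R1 / (-4).
R2 ← R2 + 8·R1.
Rank is 1 with 2 unknowns, leaving b free.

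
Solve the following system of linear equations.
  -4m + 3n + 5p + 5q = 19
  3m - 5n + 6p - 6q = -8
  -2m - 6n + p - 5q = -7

Row-reduce:
R1 ← R1 / (-4).
R2 ← R2 − 3·R1.
R3 ← R3 + 2·R1.
R2 ← R2 / (-11/4).
R1 ← R1 + 3/4·R2.
R3 ← R3 + 15/2·R2.
R3 ← R3 / (-309/11).
R1 ← R1 + 43/11·R3.
R2 ← R2 + 39/11·R3.
Rank is 3 with 4 unknowns, leaving q free.

infinitely many solutions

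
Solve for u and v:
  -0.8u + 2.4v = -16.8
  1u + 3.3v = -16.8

Row-reduce the augmented matrix:
R1 ← R1 / (-4/5).
R2 ← R2 − 1·R1.
R2 ← R2 / (63/10).
R1 ← R1 + 3·R2.
Reading off the reduced rows gives u = 3, v = -6.

u = 3, v = -6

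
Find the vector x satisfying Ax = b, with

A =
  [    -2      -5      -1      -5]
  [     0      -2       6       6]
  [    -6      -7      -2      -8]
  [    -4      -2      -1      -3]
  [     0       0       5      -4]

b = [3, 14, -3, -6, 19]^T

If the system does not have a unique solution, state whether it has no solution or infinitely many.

x_1 = 2, x_2 = -1, x_3 = 3, x_4 = -1

Row-reduce the augmented matrix:
R1 ← R1 / (-2).
R3 ← R3 + 6·R1.
R4 ← R4 + 4·R1.
R2 ← R2 / (-2).
R1 ← R1 − 5/2·R2.
R3 ← R3 − 8·R2.
R4 ← R4 − 8·R2.
R3 ← R3 / (25).
R1 ← R1 − 8·R3.
R2 ← R2 + 3·R3.
R4 ← R4 − 25·R3.
R5 ← R5 − 5·R3.
Swap R4 and R5.
R4 ← R4 / (-51/5).
R1 ← R1 − 2/25·R4.
R2 ← R2 − 18/25·R4.
R3 ← R3 − 31/25·R4.
R5 reduces to 0 = 0, so the extra equation is consistent.
Reading off the reduced rows gives x_1 = 2, x_2 = -1, x_3 = 3, x_4 = -1.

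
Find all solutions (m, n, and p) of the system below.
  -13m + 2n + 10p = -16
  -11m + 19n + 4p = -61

Row-reduce:
R1 ← R1 / (-13).
R2 ← R2 + 11·R1.
R2 ← R2 / (225/13).
R1 ← R1 + 2/13·R2.
Rank is 2 with 3 unknowns, leaving p free.

infinitely many solutions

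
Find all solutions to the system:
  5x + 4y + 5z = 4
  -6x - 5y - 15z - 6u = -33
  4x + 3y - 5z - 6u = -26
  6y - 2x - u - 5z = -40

no solution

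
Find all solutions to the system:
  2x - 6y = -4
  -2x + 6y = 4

Row-reduce:
R1 ← R1 / (2).
R2 ← R2 + 2·R1.
Rank is 1 with 2 unknowns, leaving y free.

infinitely many solutions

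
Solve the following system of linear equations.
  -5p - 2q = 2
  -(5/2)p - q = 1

Row-reduce:
R1 ← R1 / (-5).
R2 ← R2 + 5/2·R1.
Rank is 1 with 2 unknowns, leaving q free.

infinitely many solutions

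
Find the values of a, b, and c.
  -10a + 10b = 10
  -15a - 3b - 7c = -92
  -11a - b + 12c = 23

Row-reduce the augmented matrix:
R1 ← R1 / (-10).
R2 ← R2 + 15·R1.
R3 ← R3 + 11·R1.
R2 ← R2 / (-18).
R1 ← R1 + 1·R2.
R3 ← R3 + 12·R2.
R3 ← R3 / (50/3).
R1 ← R1 − 7/18·R3.
R2 ← R2 − 7/18·R3.
Reading off the reduced rows gives a = 3, b = 4, c = 5.

a = 3, b = 4, c = 5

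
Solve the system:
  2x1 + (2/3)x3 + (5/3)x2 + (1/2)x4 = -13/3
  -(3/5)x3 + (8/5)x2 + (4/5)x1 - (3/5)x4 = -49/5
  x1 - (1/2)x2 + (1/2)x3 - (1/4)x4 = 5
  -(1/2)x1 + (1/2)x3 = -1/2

x1 = 2, x2 = -6, x3 = 1, x4 = 2

Row-reduce the augmented matrix:
R1 ← R1 / (2).
R2 ← R2 − 4/5·R1.
R3 ← R3 − 1·R1.
R4 ← R4 + 1/2·R1.
R2 ← R2 / (14/15).
R1 ← R1 − 5/6·R2.
R3 ← R3 + 4/3·R2.
R4 ← R4 − 5/12·R2.
R3 ← R3 / (-15/14).
R1 ← R1 − 31/28·R3.
R2 ← R2 + 13/14·R3.
R4 ← R4 − 59/56·R3.
R4 ← R4 / (-17/15).
R1 ← R1 + 11/15·R4.
R2 ← R2 − 17/30·R4.
R3 ← R3 − 23/15·R4.
Reading off the reduced rows gives x1 = 2, x2 = -6, x3 = 1, x4 = 2.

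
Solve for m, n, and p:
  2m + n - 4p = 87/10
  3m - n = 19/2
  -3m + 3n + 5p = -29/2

m = 3, n = -1/2, p = -4/5

Row-reduce the augmented matrix:
R1 ← R1 / (2).
R2 ← R2 − 3·R1.
R3 ← R3 + 3·R1.
R2 ← R2 / (-5/2).
R1 ← R1 − 1/2·R2.
R3 ← R3 − 9/2·R2.
R3 ← R3 / (49/5).
R1 ← R1 + 4/5·R3.
R2 ← R2 + 12/5·R3.
Reading off the reduced rows gives m = 3, n = -1/2, p = -4/5.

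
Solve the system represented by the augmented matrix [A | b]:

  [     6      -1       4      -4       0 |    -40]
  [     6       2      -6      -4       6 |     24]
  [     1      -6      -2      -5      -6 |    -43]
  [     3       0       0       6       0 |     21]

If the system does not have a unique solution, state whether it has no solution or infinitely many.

infinitely many solutions

Row-reduce:
R1 ← R1 / (6).
R2 ← R2 − 6·R1.
R3 ← R3 − 1·R1.
R4 ← R4 − 3·R1.
R2 ← R2 / (3).
R1 ← R1 + 1/6·R2.
R3 ← R3 + 35/6·R2.
R4 ← R4 − 1/2·R2.
R3 ← R3 / (-199/9).
R1 ← R1 − 1/9·R3.
R2 ← R2 + 10/3·R3.
R4 ← R4 + 1/3·R3.
R4 ← R4 / (1605/199).
R1 ← R1 + 137/199·R4.
R2 ← R2 − 130/199·R4.
R3 ← R3 − 39/199·R4.
Rank is 4 with 5 unknowns, leaving x_5 free.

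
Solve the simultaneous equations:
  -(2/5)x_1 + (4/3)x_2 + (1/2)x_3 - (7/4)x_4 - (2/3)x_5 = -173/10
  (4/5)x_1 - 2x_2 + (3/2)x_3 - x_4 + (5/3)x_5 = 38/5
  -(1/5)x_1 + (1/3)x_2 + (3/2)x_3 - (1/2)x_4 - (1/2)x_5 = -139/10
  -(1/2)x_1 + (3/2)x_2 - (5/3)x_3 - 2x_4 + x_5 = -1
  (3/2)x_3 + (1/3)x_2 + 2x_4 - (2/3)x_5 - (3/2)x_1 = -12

x_1 = 2, x_2 = -6, x_3 = -6, x_4 = 2, x_5 = 3

Row-reduce the augmented matrix:
R1 ← R1 / (-2/5).
R2 ← R2 − 4/5·R1.
R3 ← R3 + 1/5·R1.
R4 ← R4 + 1/2·R1.
R5 ← R5 + 3/2·R1.
R2 ← R2 / (2/3).
R1 ← R1 + 10/3·R2.
R3 ← R3 + 1/3·R2.
R4 ← R4 + 1/6·R2.
R5 ← R5 + 14/3·R2.
R3 ← R3 / (5/2).
R1 ← R1 − 45/4·R3.
R2 ← R2 − 15/4·R3.
R4 ← R4 + 5/3·R3.
R5 ← R5 − 137/8·R3.
R4 ← R4 / (-35/16).
R1 ← R1 + 155/16·R4.
R2 ← R2 + 63/16·R4.
R3 ← R3 + 3/4·R4.
R5 ← R5 + 323/32·R4.
R5 ← R5 / (-3929/840).
R1 ← R1 + 433/84·R5.
R2 ← R2 + 59/20·R5.
R3 ← R3 + 23/35·R5.
R4 ← R4 + 92/105·R5.
Reading off the reduced rows gives x_1 = 2, x_2 = -6, x_3 = -6, x_4 = 2, x_5 = 3.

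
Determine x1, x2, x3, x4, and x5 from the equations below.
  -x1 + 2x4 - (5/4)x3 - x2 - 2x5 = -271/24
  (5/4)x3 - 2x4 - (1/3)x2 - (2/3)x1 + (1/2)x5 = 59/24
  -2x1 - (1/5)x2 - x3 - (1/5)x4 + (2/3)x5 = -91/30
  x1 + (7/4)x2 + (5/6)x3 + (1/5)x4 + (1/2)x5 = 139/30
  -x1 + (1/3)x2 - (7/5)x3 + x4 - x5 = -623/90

x1 = 7/3, x2 = 1/3, x3 = 1/2, x4 = -1, x5 = 3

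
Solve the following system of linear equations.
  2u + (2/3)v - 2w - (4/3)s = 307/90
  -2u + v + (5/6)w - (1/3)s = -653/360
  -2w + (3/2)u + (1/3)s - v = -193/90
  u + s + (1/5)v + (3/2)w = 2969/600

u = 8/3, v = 6/5, w = 9/4, s = -4/3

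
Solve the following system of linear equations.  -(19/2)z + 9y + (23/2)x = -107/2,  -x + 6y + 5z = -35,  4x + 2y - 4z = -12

infinitely many solutions

Row-reduce:
R1 ← R1 / (23/2).
R2 ← R2 + 1·R1.
R3 ← R3 − 4·R1.
R2 ← R2 / (156/23).
R1 ← R1 − 18/23·R2.
R3 ← R3 + 26/23·R2.
Rank is 2 with 3 unknowns, leaving z free.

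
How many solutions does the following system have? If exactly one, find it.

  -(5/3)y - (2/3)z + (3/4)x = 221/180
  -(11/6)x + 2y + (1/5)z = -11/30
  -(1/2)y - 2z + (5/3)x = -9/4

x = -7/5, y = -3/2, z = 1/3

Row-reduce the augmented matrix:
R1 ← R1 / (3/4).
R2 ← R2 + 11/6·R1.
R3 ← R3 − 5/3·R1.
R2 ← R2 / (-56/27).
R1 ← R1 + 20/9·R2.
R3 ← R3 − 173/54·R2.
R3 ← R3 / (-1527/560).
R1 ← R1 − 9/14·R3.
R2 ← R2 − 193/280·R3.
Reading off the reduced rows gives x = -7/5, y = -3/2, z = 1/3.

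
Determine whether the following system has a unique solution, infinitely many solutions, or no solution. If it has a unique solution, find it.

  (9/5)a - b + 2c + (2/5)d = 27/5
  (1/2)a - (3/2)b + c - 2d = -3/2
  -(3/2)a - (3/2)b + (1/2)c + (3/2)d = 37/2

Row-reduce:
R1 ← R1 / (9/5).
R2 ← R2 − 1/2·R1.
R3 ← R3 + 3/2·R1.
R2 ← R2 / (-11/9).
R1 ← R1 + 5/9·R2.
R3 ← R3 + 7/3·R2.
R3 ← R3 / (29/22).
R1 ← R1 − 10/11·R3.
R2 ← R2 + 4/11·R3.
Rank is 3 with 4 unknowns, leaving d free.

infinitely many solutions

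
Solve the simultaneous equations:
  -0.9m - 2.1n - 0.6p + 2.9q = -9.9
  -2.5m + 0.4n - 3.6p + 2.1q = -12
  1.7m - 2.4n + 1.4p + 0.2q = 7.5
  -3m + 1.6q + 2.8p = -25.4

Row-reduce the augmented matrix:
R1 ← R1 / (-9/10).
R2 ← R2 + 5/2·R1.
R3 ← R3 − 17/10·R1.
R4 ← R4 + 3·R1.
R2 ← R2 / (187/30).
R1 ← R1 − 7/3·R2.
R3 ← R3 + 191/30·R2.
R4 ← R4 − 7·R2.
R3 ← R3 / (-1597/935).
R1 ← R1 − 260/187·R3.
R2 ← R2 + 58/187·R3.
R4 ← R4 − 6518/935·R3.
R4 ← R4 / (-72638/23955).
R1 ← R1 + 6337/4791·R4.
R2 ← R2 + 4225/4791·R4.
R3 ← R3 − 2273/9582·R4.
Reading off the reduced rows gives m = 5, n = -1, p = -2, q = -3.

m = 5, n = -1, p = -2, q = -3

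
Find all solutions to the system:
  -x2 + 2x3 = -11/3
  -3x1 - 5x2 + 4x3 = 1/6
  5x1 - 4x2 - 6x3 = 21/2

x1 = -3/2, x2 = -1, x3 = -7/3

Row-reduce the augmented matrix:
Swap R1 and R2.
R1 ← R1 / (-3).
R3 ← R3 − 5·R1.
R2 ← R2 / (-1).
R1 ← R1 − 5/3·R2.
R3 ← R3 + 37/3·R2.
R3 ← R3 / (-24).
R1 ← R1 − 2·R3.
R2 ← R2 + 2·R3.
Reading off the reduced rows gives x1 = -3/2, x2 = -1, x3 = -7/3.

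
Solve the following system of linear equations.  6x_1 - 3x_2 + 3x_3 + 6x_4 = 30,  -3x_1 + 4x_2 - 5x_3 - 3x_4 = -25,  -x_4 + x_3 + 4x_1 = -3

infinitely many solutions

Row-reduce:
R1 ← R1 / (6).
R2 ← R2 + 3·R1.
R3 ← R3 − 4·R1.
R2 ← R2 / (5/2).
R1 ← R1 + 1/2·R2.
R3 ← R3 − 2·R2.
R3 ← R3 / (9/5).
R1 ← R1 + 1/5·R3.
R2 ← R2 + 7/5·R3.
Rank is 3 with 4 unknowns, leaving x_4 free.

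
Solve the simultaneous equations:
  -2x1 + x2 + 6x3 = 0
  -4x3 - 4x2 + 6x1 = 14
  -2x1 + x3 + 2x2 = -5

x1 = 3, x2 = 0, x3 = 1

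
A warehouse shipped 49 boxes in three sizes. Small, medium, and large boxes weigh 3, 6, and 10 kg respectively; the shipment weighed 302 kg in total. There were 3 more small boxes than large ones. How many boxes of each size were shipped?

Let s = small boxes, m = medium boxes, l = large boxes.
  s + m + l = 49
  6m + 3s + 10l = 302
  s - l = 3
Row-reduce the augmented matrix:
R2 ← R2 − 3·R1.
R3 ← R3 − 1·R1.
R2 ← R2 / (3).
R1 ← R1 − 1·R2.
R3 ← R3 + 1·R2.
R3 ← R3 / (1/3).
R1 ← R1 + 4/3·R3.
R2 ← R2 − 7/3·R3.
Reading off the reduced rows gives s = 20, m = 12, l = 17.

small boxes: 20, medium boxes: 12, large boxes: 17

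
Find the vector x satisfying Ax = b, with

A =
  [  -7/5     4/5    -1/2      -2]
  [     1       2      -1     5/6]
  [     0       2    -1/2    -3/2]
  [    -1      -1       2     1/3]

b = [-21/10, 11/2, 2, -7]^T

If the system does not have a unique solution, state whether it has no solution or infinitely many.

Row-reduce the augmented matrix:
R1 ← R1 / (-7/5).
R2 ← R2 − 1·R1.
R4 ← R4 + 1·R1.
R2 ← R2 / (18/7).
R1 ← R1 + 4/7·R2.
R3 ← R3 − 2·R2.
R4 ← R4 + 11/7·R2.
R3 ← R3 / (5/9).
R1 ← R1 − 1/18·R3.
R2 ← R2 + 19/36·R3.
R4 ← R4 − 55/36·R3.
R4 ← R4 / (17/4).
R1 ← R1 − 7/5·R4.
R2 ← R2 + 73/60·R4.
R3 ← R3 + 28/15·R4.
Reading off the reduced rows gives x_1 = 5/2, x_2 = 1/2, x_3 = -2, x_4 = 0.

x_1 = 5/2, x_2 = 1/2, x_3 = -2, x_4 = 0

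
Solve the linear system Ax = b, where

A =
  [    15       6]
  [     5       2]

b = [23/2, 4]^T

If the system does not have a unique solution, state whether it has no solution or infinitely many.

no solution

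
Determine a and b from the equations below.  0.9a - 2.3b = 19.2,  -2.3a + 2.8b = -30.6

a = 6, b = -6

Row-reduce the augmented matrix:
R1 ← R1 / (9/10).
R2 ← R2 + 23/10·R1.
R2 ← R2 / (-277/90).
R1 ← R1 + 23/9·R2.
Reading off the reduced rows gives a = 6, b = -6.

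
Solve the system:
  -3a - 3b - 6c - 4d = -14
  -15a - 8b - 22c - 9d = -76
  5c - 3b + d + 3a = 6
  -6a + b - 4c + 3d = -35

Row-reduce:
R1 ← R1 / (-3).
R2 ← R2 + 15·R1.
R3 ← R3 − 3·R1.
R4 ← R4 + 6·R1.
R2 ← R2 / (7).
R1 ← R1 − 1·R2.
R3 ← R3 + 6·R2.
R4 ← R4 − 7·R2.
R3 ← R3 / (41/7).
R1 ← R1 − 6/7·R3.
R2 ← R2 − 8/7·R3.
Row 4 reduces to 0 = -1, a contradiction. The system is inconsistent.

no solution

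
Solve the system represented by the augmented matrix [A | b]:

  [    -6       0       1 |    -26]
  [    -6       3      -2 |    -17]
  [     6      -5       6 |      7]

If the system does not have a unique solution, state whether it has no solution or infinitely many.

Row-reduce the augmented matrix:
R1 ← R1 / (-6).
R2 ← R2 + 6·R1.
R3 ← R3 − 6·R1.
R2 ← R2 / (3).
R3 ← R3 + 5·R2.
R3 ← R3 / (2).
R1 ← R1 + 1/6·R3.
R2 ← R2 + 1·R3.
Reading off the reduced rows gives x_1 = 4, x_2 = 1, x_3 = -2.

x_1 = 4, x_2 = 1, x_3 = -2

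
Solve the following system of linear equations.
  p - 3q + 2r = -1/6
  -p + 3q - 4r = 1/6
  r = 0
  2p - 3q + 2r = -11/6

p = -5/3, q = -1/2, r = 0

Row-reduce the augmented matrix:
R2 ← R2 + 1·R1.
R4 ← R4 − 2·R1.
Swap R2 and R4.
R2 ← R2 / (3).
R1 ← R1 + 3·R2.
R2 ← R2 + 2/3·R3.
R4 ← R4 + 2·R3.
R4 reduces to 0 = 0, so the extra equation is consistent.
Reading off the reduced rows gives p = -5/3, q = -1/2, r = 0.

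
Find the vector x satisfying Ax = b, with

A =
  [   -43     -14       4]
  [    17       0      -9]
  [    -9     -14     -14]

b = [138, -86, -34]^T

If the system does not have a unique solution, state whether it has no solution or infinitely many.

Row-reduce:
R1 ← R1 / (-43).
R2 ← R2 − 17·R1.
R3 ← R3 + 9·R1.
R2 ← R2 / (-238/43).
R1 ← R1 − 14/43·R2.
R3 ← R3 + 476/43·R2.
Rank is 2 with 3 unknowns, leaving x_3 free.

infinitely many solutions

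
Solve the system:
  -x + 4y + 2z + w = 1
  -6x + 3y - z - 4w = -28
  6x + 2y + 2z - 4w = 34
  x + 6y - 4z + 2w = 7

Row-reduce the augmented matrix:
R1 ← R1 / (-1).
R2 ← R2 + 6·R1.
R3 ← R3 − 6·R1.
R4 ← R4 − 1·R1.
R2 ← R2 / (-21).
R1 ← R1 + 4·R2.
R3 ← R3 − 26·R2.
R4 ← R4 − 10·R2.
R3 ← R3 / (-44/21).
R1 ← R1 − 10/21·R3.
R2 ← R2 − 13/21·R3.
R4 ← R4 + 172/21·R3.
R4 ← R4 / (427/11).
R1 ← R1 + 16/11·R4.
R2 ← R2 + 57/22·R4.
R3 ← R3 − 109/22·R4.
Reading off the reduced rows gives x = 5, y = 1, z = 1, w = 0.

x = 5, y = 1, z = 1, w = 0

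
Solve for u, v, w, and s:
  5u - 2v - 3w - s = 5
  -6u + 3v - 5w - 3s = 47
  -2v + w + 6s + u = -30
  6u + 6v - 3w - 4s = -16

u = -4, v = -4, w = -4, s = -5

Row-reduce the augmented matrix:
R1 ← R1 / (5).
R2 ← R2 + 6·R1.
R3 ← R3 − 1·R1.
R4 ← R4 − 6·R1.
R2 ← R2 / (3/5).
R1 ← R1 + 2/5·R2.
R3 ← R3 + 8/5·R2.
R4 ← R4 − 42/5·R2.
R3 ← R3 / (-64/3).
R1 ← R1 + 19/3·R3.
R2 ← R2 + 43/3·R3.
R4 ← R4 − 121·R3.
R4 ← R4 / (1769/64).
R1 ← R1 + 97/64·R4.
R2 ← R2 + 233/64·R4.
R3 ← R3 − 15/64·R4.
Reading off the reduced rows gives u = -4, v = -4, w = -4, s = -5.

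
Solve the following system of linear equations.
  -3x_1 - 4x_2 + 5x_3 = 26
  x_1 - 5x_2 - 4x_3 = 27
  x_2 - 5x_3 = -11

x_1 = 1, x_2 = -6, x_3 = 1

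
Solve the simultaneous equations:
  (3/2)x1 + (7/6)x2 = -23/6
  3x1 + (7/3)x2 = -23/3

infinitely many solutions

Row-reduce:
R1 ← R1 / (3/2).
R2 ← R2 − 3·R1.
Rank is 1 with 2 unknowns, leaving x2 free.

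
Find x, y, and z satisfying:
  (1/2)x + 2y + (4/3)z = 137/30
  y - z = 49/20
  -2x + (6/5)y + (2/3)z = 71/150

Row-reduce the augmented matrix:
R1 ← R1 / (1/2).
R3 ← R3 + 2·R1.
R1 ← R1 − 4·R2.
R3 ← R3 − 46/5·R2.
R3 ← R3 / (76/5).
R1 ← R1 − 20/3·R3.
R2 ← R2 + 1·R3.
Reading off the reduced rows gives x = 1, y = 11/5, z = -1/4.

x = 1, y = 11/5, z = -1/4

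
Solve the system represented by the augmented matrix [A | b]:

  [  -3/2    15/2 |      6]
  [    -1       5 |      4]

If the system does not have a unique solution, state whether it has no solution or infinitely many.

infinitely many solutions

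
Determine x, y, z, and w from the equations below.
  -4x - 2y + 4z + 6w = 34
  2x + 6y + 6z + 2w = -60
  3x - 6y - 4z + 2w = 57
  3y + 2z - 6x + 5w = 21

Row-reduce the augmented matrix:
R1 ← R1 / (-4).
R2 ← R2 − 2·R1.
R3 ← R3 − 3·R1.
R4 ← R4 + 6·R1.
R2 ← R2 / (5).
R1 ← R1 − 1/2·R2.
R3 ← R3 + 15/2·R2.
R4 ← R4 − 6·R2.
R3 ← R3 / (11).
R1 ← R1 + 9/5·R3.
R2 ← R2 − 8/5·R3.
R4 ← R4 + 68/5·R3.
R4 ← R4 / (402/55).
R1 ← R1 − 16/55·R4.
R2 ← R2 + 57/55·R4.
R3 ← R3 − 14/11·R4.
Reading off the reduced rows gives x = -3, y = -5, z = -6, w = 6.

x = -3, y = -5, z = -6, w = 6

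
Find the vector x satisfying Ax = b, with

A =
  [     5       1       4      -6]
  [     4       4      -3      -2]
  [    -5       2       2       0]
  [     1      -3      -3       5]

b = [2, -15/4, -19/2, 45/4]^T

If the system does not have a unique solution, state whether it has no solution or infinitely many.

Row-reduce the augmented matrix:
R1 ← R1 / (5).
R2 ← R2 − 4·R1.
R3 ← R3 + 5·R1.
R4 ← R4 − 1·R1.
R2 ← R2 / (16/5).
R1 ← R1 − 1/5·R2.
R3 ← R3 − 3·R2.
R4 ← R4 + 16/5·R2.
R3 ← R3 / (189/16).
R1 ← R1 − 19/16·R3.
R2 ← R2 + 31/16·R3.
R4 ← R4 + 10·R3.
R4 ← R4 / (107/63).
R1 ← R1 + 32/63·R4.
R2 ← R2 + 34/63·R4.
R3 ← R3 + 46/63·R4.
Reading off the reduced rows gives x_1 = 2, x_2 = -1, x_3 = 5/4, x_4 = 2.

x_1 = 2, x_2 = -1, x_3 = 5/4, x_4 = 2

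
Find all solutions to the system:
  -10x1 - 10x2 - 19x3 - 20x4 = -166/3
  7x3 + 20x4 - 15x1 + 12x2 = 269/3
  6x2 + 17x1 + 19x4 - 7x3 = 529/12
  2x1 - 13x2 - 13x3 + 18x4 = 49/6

x1 = -1, x2 = 8/3, x3 = -1/3, x4 = 9/4

Row-reduce the augmented matrix:
R1 ← R1 / (-10).
R2 ← R2 + 15·R1.
R3 ← R3 − 17·R1.
R4 ← R4 − 2·R1.
R2 ← R2 / (27).
R1 ← R1 − 1·R2.
R3 ← R3 + 11·R2.
R4 ← R4 + 15·R2.
R3 ← R3 / (-3353/135).
R1 ← R1 − 79/135·R3.
R2 ← R2 − 71/54·R3.
R4 ← R4 − 263/90·R3.
R4 ← R4 / (284399/6706).
R1 ← R1 − 921/3353·R4.
R2 ← R2 − 14325/6706·R4.
R3 ← R3 + 725/3353·R4.
Reading off the reduced rows gives x1 = -1, x2 = 8/3, x3 = -1/3, x4 = 9/4.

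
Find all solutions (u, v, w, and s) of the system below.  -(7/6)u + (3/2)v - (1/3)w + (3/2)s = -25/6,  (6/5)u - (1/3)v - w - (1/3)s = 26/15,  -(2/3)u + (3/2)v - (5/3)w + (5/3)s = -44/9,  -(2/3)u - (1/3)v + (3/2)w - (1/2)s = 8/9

u = 2, v = 4/3, w = 1, s = -7/3

Row-reduce the augmented matrix:
R1 ← R1 / (-7/6).
R2 ← R2 − 6/5·R1.
R3 ← R3 + 2/3·R1.
R4 ← R4 + 2/3·R1.
R2 ← R2 / (127/105).
R1 ← R1 + 9/7·R2.
R3 ← R3 − 9/14·R2.
R4 ← R4 + 25/21·R2.
R3 ← R3 / (-581/762).
R1 ← R1 + 145/127·R3.
R2 ← R2 + 141/127·R3.
R4 ← R4 − 281/762·R3.
R4 ← R4 / (-50/581).
R1 ← R1 + 145/581·R4.
R2 ← R2 − 440/581·R4.
R3 ← R3 + 127/581·R4.
Reading off the reduced rows gives u = 2, v = 4/3, w = 1, s = -7/3.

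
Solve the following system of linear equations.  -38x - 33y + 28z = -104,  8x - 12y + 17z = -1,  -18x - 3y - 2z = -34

Row-reduce:
R1 ← R1 / (-38).
R2 ← R2 − 8·R1.
R3 ← R3 + 18·R1.
R2 ← R2 / (-360/19).
R1 ← R1 − 33/38·R2.
R3 ← R3 − 240/19·R2.
Rank is 2 with 3 unknowns, leaving z free.

infinitely many solutions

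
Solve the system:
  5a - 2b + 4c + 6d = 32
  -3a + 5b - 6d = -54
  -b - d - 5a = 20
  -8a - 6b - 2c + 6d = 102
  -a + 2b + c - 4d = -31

Row-reduce the augmented matrix:
R1 ← R1 / (5).
R2 ← R2 + 3·R1.
R3 ← R3 + 5·R1.
R4 ← R4 + 8·R1.
R5 ← R5 + 1·R1.
R2 ← R2 / (19/5).
R1 ← R1 + 2/5·R2.
R3 ← R3 + 3·R2.
R4 ← R4 + 46/5·R2.
R5 ← R5 − 8/5·R2.
R3 ← R3 / (112/19).
R1 ← R1 − 20/19·R3.
R2 ← R2 − 12/19·R3.
R4 ← R4 − 194/19·R3.
R5 ← R5 − 15/19·R3.
R4 ← R4 / (247/56).
R1 ← R1 − 11/28·R4.
R2 ← R2 + 27/28·R4.
R3 ← R3 − 59/112·R4.
R5 ← R5 + 247/112·R4.
R5 reduces to 0 = 0, so the extra equation is consistent.
Reading off the reduced rows gives a = -4, b = -6, c = 1, d = 6.

a = -4, b = -6, c = 1, d = 6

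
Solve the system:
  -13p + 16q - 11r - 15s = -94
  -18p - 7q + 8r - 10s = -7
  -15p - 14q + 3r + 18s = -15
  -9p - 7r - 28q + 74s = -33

Row-reduce:
R1 ← R1 / (-13).
R2 ← R2 + 18·R1.
R3 ← R3 + 15·R1.
R4 ← R4 + 9·R1.
R2 ← R2 / (-379/13).
R1 ← R1 + 16/13·R2.
R3 ← R3 + 422/13·R2.
R4 ← R4 + 508/13·R2.
R3 ← R3 / (-3856/379).
R1 ← R1 + 51/379·R3.
R2 ← R2 + 302/379·R3.
R4 ← R4 + 11568/379·R3.
Row 4 reduces to 0 = -2, a contradiction. The system is inconsistent.

no solution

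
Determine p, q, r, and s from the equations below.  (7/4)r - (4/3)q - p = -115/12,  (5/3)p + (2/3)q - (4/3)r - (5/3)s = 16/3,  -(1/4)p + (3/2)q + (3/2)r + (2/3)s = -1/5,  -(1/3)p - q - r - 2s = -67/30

p = 1, q = 5/2, r = -3, s = 6/5

Row-reduce the augmented matrix:
R1 ← R1 / (-1).
R2 ← R2 − 5/3·R1.
R3 ← R3 + 1/4·R1.
R4 ← R4 + 1/3·R1.
R2 ← R2 / (-14/9).
R1 ← R1 − 4/3·R2.
R3 ← R3 − 11/6·R2.
R4 ← R4 + 5/9·R2.
R3 ← R3 / (41/14).
R1 ← R1 + 11/28·R3.
R2 ← R2 + 57/56·R3.
R4 ← R4 + 361/168·R3.
R4 ← R4 / (-13915/5904).
R1 ← R1 + 1577/984·R4.
R2 ← R2 − 407/656·R4.
R3 ← R3 + 109/246·R4.
Reading off the reduced rows gives p = 1, q = 5/2, r = -3, s = 6/5.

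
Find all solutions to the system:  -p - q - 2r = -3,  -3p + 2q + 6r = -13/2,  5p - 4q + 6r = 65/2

Row-reduce the augmented matrix:
R1 ← R1 / (-1).
R2 ← R2 + 3·R1.
R3 ← R3 − 5·R1.
R2 ← R2 / (5).
R1 ← R1 − 1·R2.
R3 ← R3 + 9·R2.
R3 ← R3 / (88/5).
R1 ← R1 + 2/5·R3.
R2 ← R2 − 12/5·R3.
Reading off the reduced rows gives p = 3, q = -5/2, r = 5/4.

p = 3, q = -5/2, r = 5/4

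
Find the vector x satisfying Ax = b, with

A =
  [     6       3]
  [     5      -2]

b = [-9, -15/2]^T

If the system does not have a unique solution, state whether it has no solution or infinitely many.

Row-reduce the augmented matrix:
R1 ← R1 / (6).
R2 ← R2 − 5·R1.
R2 ← R2 / (-9/2).
R1 ← R1 − 1/2·R2.
Reading off the reduced rows gives x_1 = -3/2, x_2 = 0.

x_1 = -3/2, x_2 = 0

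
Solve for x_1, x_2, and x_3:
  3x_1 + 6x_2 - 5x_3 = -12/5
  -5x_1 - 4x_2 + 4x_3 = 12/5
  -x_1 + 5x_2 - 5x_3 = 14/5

Row-reduce the augmented matrix:
R1 ← R1 / (3).
R2 ← R2 + 5·R1.
R3 ← R3 + 1·R1.
R2 ← R2 / (6).
R1 ← R1 − 2·R2.
R3 ← R3 − 7·R2.
R3 ← R3 / (-29/18).
R1 ← R1 + 2/9·R3.
R2 ← R2 + 13/18·R3.
Reading off the reduced rows gives x_1 = -4/5, x_2 = -2, x_3 = -12/5.

x_1 = -4/5, x_2 = -2, x_3 = -12/5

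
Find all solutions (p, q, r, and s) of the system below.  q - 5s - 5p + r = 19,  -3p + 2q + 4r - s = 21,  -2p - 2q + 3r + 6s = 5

infinitely many solutions

Row-reduce:
R1 ← R1 / (-5).
R2 ← R2 + 3·R1.
R3 ← R3 + 2·R1.
R2 ← R2 / (7/5).
R1 ← R1 + 1/5·R2.
R3 ← R3 + 12/5·R2.
R3 ← R3 / (59/7).
R1 ← R1 − 2/7·R3.
R2 ← R2 − 17/7·R3.
Rank is 3 with 4 unknowns, leaving s free.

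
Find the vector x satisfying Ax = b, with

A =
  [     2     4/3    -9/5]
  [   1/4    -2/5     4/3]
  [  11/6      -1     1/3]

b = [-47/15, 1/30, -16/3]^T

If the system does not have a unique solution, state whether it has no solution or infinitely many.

x_1 = -2, x_2 = 2, x_3 = 1

Row-reduce the augmented matrix:
R1 ← R1 / (2).
R2 ← R2 − 1/4·R1.
R3 ← R3 − 11/6·R1.
R2 ← R2 / (-17/30).
R1 ← R1 − 2/3·R2.
R3 ← R3 + 20/9·R2.
R3 ← R3 / (-743/180).
R1 ← R1 − 14/15·R3.
R2 ← R2 + 11/4·R3.
Reading off the reduced rows gives x_1 = -2, x_2 = 2, x_3 = 1.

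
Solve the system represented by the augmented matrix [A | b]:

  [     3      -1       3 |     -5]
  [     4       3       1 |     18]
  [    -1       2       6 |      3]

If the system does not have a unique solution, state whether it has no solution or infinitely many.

x_1 = 1, x_2 = 5, x_3 = -1

Row-reduce the augmented matrix:
R1 ← R1 / (3).
R2 ← R2 − 4·R1.
R3 ← R3 + 1·R1.
R2 ← R2 / (13/3).
R1 ← R1 + 1/3·R2.
R3 ← R3 − 5/3·R2.
R3 ← R3 / (106/13).
R1 ← R1 − 10/13·R3.
R2 ← R2 + 9/13·R3.
Reading off the reduced rows gives x_1 = 1, x_2 = 5, x_3 = -1.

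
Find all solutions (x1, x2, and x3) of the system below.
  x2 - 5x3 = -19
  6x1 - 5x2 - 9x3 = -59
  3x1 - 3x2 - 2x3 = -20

infinitely many solutions

Row-reduce:
Swap R1 and R2.
R1 ← R1 / (6).
R3 ← R3 − 3·R1.
R1 ← R1 + 5/6·R2.
R3 ← R3 + 1/2·R2.
Rank is 2 with 3 unknowns, leaving x3 free.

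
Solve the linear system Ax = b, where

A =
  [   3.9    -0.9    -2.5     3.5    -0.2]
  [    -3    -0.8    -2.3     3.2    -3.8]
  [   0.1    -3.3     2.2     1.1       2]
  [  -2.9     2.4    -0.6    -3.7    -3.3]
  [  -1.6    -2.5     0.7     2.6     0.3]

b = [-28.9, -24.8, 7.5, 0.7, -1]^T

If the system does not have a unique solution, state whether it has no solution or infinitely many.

x_1 = -3, x_2 = 3, x_3 = 4, x_4 = -1, x_5 = 5

Row-reduce the augmented matrix:
R1 ← R1 / (39/10).
R2 ← R2 + 3·R1.
R3 ← R3 − 1/10·R1.
R4 ← R4 + 29/10·R1.
R5 ← R5 + 8/5·R1.
R2 ← R2 / (-97/65).
R1 ← R1 + 3/13·R2.
R3 ← R3 + 213/65·R2.
R4 ← R4 − 45/26·R2.
R5 ← R5 + 373/130·R2.
R3 ← R3 / (16787/1455).
R1 ← R1 − 7/582·R3.
R2 ← R2 − 549/194·R3.
R4 ← R4 + 42817/5820·R3.
R5 ← R5 − 45361/5820·R3.
R4 ← R4 / (-62777/33574).
R1 ← R1 + 22/16787·R4.
R2 ← R2 + 17167/16787·R4.
R3 ← R3 + 17356/16787·R4.
R5 ← R5 − 128427/167870·R4.
R5 ← R5 / (489/4829).
R1 ← R1 − 3138/5707·R5.
R2 ← R2 − 43639/62777·R5.
R3 ← R3 − 100486/62777·R5.
R4 ← R4 − 40947/62777·R5.
Reading off the reduced rows gives x_1 = -3, x_2 = 3, x_3 = 4, x_4 = -1, x_5 = 5.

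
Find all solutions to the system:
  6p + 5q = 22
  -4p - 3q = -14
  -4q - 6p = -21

Row-reduce:
R1 ← R1 / (6).
R2 ← R2 + 4·R1.
R3 ← R3 + 6·R1.
R2 ← R2 / (1/3).
R1 ← R1 − 5/6·R2.
R3 ← R3 − 1·R2.
Row 3 reduces to 0 = -1, a contradiction. The system is inconsistent.

no solution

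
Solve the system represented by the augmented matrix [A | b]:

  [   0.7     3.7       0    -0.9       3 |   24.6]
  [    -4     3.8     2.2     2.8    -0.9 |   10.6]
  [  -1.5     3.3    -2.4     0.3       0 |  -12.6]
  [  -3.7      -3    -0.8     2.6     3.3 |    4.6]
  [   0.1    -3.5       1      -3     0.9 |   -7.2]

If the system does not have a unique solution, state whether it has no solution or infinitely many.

Row-reduce the augmented matrix:
R1 ← R1 / (7/10).
R2 ← R2 + 4·R1.
R3 ← R3 + 3/2·R1.
R4 ← R4 + 37/10·R1.
R5 ← R5 − 1/10·R1.
R2 ← R2 / (873/35).
R1 ← R1 − 37/7·R2.
R3 ← R3 − 393/35·R2.
R4 ← R4 − 1159/70·R2.
R5 ← R5 + 141/35·R2.
R3 ← R3 / (-4933/1455).
R1 ← R1 + 407/873·R3.
R2 ← R2 − 77/873·R3.
R4 ← R4 + 19733/8730·R3.
R5 ← R5 − 1972/1455·R3.
R4 ← R4 / (-1082/4933).
R1 ← R1 + 3504/4933·R4.
R2 ← R2 + 537/4933·R4.
R3 ← R3 − 835/4933·R4.
R5 ← R5 + 171631/49330·R4.
R5 ← R5 / (-377214/2705).
R1 ← R1 + 15183/541·R5.
R2 ← R2 + 2067/541·R5.
R3 ← R3 − 7767/1082·R5.
R4 ← R4 + 22110/541·R5.
Reading off the reduced rows gives x_1 = 4, x_2 = 2, x_3 = 6, x_4 = 4, x_5 = 6.

x_1 = 4, x_2 = 2, x_3 = 6, x_4 = 4, x_5 = 6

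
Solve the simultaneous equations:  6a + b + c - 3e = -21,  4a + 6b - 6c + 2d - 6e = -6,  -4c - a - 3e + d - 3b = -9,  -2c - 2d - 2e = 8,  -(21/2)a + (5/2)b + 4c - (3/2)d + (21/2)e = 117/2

no solution

Row-reduce:
R1 ← R1 / (6).
R2 ← R2 − 4·R1.
R3 ← R3 + 1·R1.
R5 ← R5 + 21/2·R1.
R2 ← R2 / (16/3).
R1 ← R1 − 1/6·R2.
R3 ← R3 + 17/6·R2.
R5 ← R5 − 17/4·R2.
R3 ← R3 / (-59/8).
R1 ← R1 − 3/8·R3.
R2 ← R2 + 5/4·R3.
R4 ← R4 + 2·R3.
R5 ← R5 − 177/16·R3.
R4 ← R4 / (-151/59).
R1 ← R1 − 5/118·R4.
R2 ← R2 − 3/118·R4.
R3 ← R3 + 33/118·R4.
Row 5 reduces to 0 = 3, a contradiction. The system is inconsistent.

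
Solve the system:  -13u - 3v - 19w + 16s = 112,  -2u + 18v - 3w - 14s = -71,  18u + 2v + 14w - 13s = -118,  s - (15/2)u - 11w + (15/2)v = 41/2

Row-reduce:
R1 ← R1 / (-13).
R2 ← R2 + 2·R1.
R3 ← R3 − 18·R1.
R4 ← R4 + 15/2·R1.
R2 ← R2 / (240/13).
R1 ← R1 − 3/13·R2.
R3 ← R3 + 28/13·R2.
R4 ← R4 − 120/13·R2.
R3 ← R3 / (-739/60).
R1 ← R1 − 117/80·R3.
R2 ← R2 + 1/240·R3.
Rank is 3 with 4 unknowns, leaving s free.

infinitely many solutions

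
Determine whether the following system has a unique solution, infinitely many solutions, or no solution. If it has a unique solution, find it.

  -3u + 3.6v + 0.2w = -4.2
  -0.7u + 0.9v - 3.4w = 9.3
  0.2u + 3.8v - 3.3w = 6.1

Row-reduce the augmented matrix:
R1 ← R1 / (-3).
R2 ← R2 + 7/10·R1.
R3 ← R3 − 1/5·R1.
R2 ← R2 / (3/50).
R1 ← R1 + 6/5·R2.
R3 ← R3 − 101/25·R2.
R3 ← R3 / (20591/90).
R1 ← R1 + 69·R3.
R2 ← R2 + 517/9·R3.
Reading off the reduced rows gives u = 0, v = -1, w = -3.

u = 0, v = -1, w = -3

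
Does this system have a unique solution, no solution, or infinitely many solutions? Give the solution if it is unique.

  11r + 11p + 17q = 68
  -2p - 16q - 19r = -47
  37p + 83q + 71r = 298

infinitely many solutions

Row-reduce:
R1 ← R1 / (11).
R2 ← R2 + 2·R1.
R3 ← R3 − 37·R1.
R2 ← R2 / (-142/11).
R1 ← R1 − 17/11·R2.
R3 ← R3 − 284/11·R2.
Rank is 2 with 3 unknowns, leaving r free.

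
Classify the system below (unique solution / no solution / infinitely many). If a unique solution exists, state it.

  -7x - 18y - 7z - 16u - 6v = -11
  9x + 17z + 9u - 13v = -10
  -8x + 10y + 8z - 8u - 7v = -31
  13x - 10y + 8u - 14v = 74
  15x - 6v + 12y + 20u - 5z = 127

Row-reduce the augmented matrix:
R1 ← R1 / (-7).
R2 ← R2 − 9·R1.
R3 ← R3 + 8·R1.
R4 ← R4 − 13·R1.
R5 ← R5 − 15·R1.
R2 ← R2 / (-162/7).
R1 ← R1 − 18/7·R2.
R3 ← R3 − 214/7·R2.
R4 ← R4 + 304/7·R2.
R5 ← R5 + 186/7·R2.
R3 ← R3 / (2152/81).
R1 ← R1 − 17/9·R3.
R2 ← R2 + 28/81·R3.
R4 ← R4 + 2269/81·R3.
R5 ← R5 + 788/27·R3.
R4 ← R4 / (-11345/2152).
R1 ← R1 − 2917/2152·R4.
R2 ← R2 − 117/269·R4.
R3 ← R3 + 405/2152·R4.
R5 ← R5 + 3493/538·R4.
R5 ← R5 / (-73517/11345).
R1 ← R1 + 38753/11345·R5.
R2 ← R2 + 16403/22690·R5.
R3 ← R3 + 1112/2269·R5.
R4 ← R4 − 32868/11345·R5.
Reading off the reduced rows gives x = 4, y = 2, z = -5, u = 0, v = -3.

x = 4, y = 2, z = -5, u = 0, v = -3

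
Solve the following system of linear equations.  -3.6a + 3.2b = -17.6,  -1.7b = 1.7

a = 4, b = -1

Row-reduce the augmented matrix:
R1 ← R1 / (-18/5).
R2 ← R2 / (-17/10).
R1 ← R1 + 8/9·R2.
Reading off the reduced rows gives a = 4, b = -1.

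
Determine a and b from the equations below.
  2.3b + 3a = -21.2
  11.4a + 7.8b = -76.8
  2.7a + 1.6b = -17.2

Row-reduce the augmented matrix:
R1 ← R1 / (3).
R2 ← R2 − 57/5·R1.
R3 ← R3 − 27/10·R1.
R2 ← R2 / (-47/50).
R1 ← R1 − 23/30·R2.
R3 ← R3 + 47/100·R2.
R3 reduces to 0 = 0, so the extra equation is consistent.
Reading off the reduced rows gives a = -4, b = -4.

a = -4, b = -4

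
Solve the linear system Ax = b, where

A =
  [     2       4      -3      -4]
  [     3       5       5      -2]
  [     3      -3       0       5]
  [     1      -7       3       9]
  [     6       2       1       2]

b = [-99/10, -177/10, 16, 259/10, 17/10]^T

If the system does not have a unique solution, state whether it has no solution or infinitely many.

x_1 = 0, x_2 = -1, x_3 = -3/2, x_4 = 13/5

Row-reduce the augmented matrix:
R1 ← R1 / (2).
R2 ← R2 − 3·R1.
R3 ← R3 − 3·R1.
R4 ← R4 − 1·R1.
R5 ← R5 − 6·R1.
R2 ← R2 / (-1).
R1 ← R1 − 2·R2.
R3 ← R3 + 9·R2.
R4 ← R4 + 9·R2.
R5 ← R5 + 10·R2.
R3 ← R3 / (-81).
R1 ← R1 − 35/2·R3.
R2 ← R2 + 19/2·R3.
R4 ← R4 + 81·R3.
R5 ← R5 + 85·R3.
Swap R4 and R5.
R4 ← R4 / (19/81).
R1 ← R1 − 97/162·R4.
R2 ← R2 + 173/162·R4.
R3 ← R3 − 25/81·R4.
R5 reduces to 0 = 0, so the extra equation is consistent.
Reading off the reduced rows gives x_1 = 0, x_2 = -1, x_3 = -3/2, x_4 = 13/5.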